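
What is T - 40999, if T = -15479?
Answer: -56478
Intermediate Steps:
T - 40999 = -15479 - 40999 = -56478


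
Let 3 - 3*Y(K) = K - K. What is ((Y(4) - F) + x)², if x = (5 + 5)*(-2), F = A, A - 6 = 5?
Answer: 900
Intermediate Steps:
Y(K) = 1 (Y(K) = 1 - (K - K)/3 = 1 - ⅓*0 = 1 + 0 = 1)
A = 11 (A = 6 + 5 = 11)
F = 11
x = -20 (x = 10*(-2) = -20)
((Y(4) - F) + x)² = ((1 - 1*11) - 20)² = ((1 - 11) - 20)² = (-10 - 20)² = (-30)² = 900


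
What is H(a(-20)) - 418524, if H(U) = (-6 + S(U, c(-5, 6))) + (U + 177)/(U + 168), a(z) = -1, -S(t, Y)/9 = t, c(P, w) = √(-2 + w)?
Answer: -69892831/167 ≈ -4.1852e+5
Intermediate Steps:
S(t, Y) = -9*t
H(U) = -6 - 9*U + (177 + U)/(168 + U) (H(U) = (-6 - 9*U) + (U + 177)/(U + 168) = (-6 - 9*U) + (177 + U)/(168 + U) = -6 - 9*U + (177 + U)/(168 + U))
H(a(-20)) - 418524 = (-831 - 1517*(-1) - 9*(-1)²)/(168 - 1) - 418524 = (-831 + 1517 - 9*1)/167 - 418524 = (-831 + 1517 - 9)/167 - 418524 = (1/167)*677 - 418524 = 677/167 - 418524 = -69892831/167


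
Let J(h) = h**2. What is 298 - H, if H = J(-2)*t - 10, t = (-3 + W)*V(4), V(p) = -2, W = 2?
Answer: 300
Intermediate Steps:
t = 2 (t = (-3 + 2)*(-2) = -1*(-2) = 2)
H = -2 (H = (-2)**2*2 - 10 = 4*2 - 10 = 8 - 10 = -2)
298 - H = 298 - 1*(-2) = 298 + 2 = 300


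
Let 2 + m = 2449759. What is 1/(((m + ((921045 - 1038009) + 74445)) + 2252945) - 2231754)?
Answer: 1/2428429 ≈ 4.1179e-7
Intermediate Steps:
m = 2449757 (m = -2 + 2449759 = 2449757)
1/(((m + ((921045 - 1038009) + 74445)) + 2252945) - 2231754) = 1/(((2449757 + ((921045 - 1038009) + 74445)) + 2252945) - 2231754) = 1/(((2449757 + (-116964 + 74445)) + 2252945) - 2231754) = 1/(((2449757 - 42519) + 2252945) - 2231754) = 1/((2407238 + 2252945) - 2231754) = 1/(4660183 - 2231754) = 1/2428429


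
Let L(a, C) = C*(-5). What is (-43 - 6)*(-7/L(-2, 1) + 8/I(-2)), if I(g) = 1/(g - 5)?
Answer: 13377/5 ≈ 2675.4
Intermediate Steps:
I(g) = 1/(-5 + g)
L(a, C) = -5*C
(-43 - 6)*(-7/L(-2, 1) + 8/I(-2)) = (-43 - 6)*(-7/((-5*1)) + 8/(1/(-5 - 2))) = -49*(-7/(-5) + 8/(1/(-7))) = -49*(-7*(-1/5) + 8/(-1/7)) = -49*(7/5 + 8*(-7)) = -49*(7/5 - 56) = -49*(-273/5) = 13377/5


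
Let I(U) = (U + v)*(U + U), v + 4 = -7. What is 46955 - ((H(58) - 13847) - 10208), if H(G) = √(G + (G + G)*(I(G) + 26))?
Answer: 71010 - √635506 ≈ 70213.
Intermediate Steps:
v = -11 (v = -4 - 7 = -11)
I(U) = 2*U*(-11 + U) (I(U) = (U - 11)*(U + U) = (-11 + U)*(2*U) = 2*U*(-11 + U))
H(G) = √(G + 2*G*(26 + 2*G*(-11 + G))) (H(G) = √(G + (G + G)*(2*G*(-11 + G) + 26)) = √(G + (2*G)*(26 + 2*G*(-11 + G))) = √(G + 2*G*(26 + 2*G*(-11 + G))))
46955 - ((H(58) - 13847) - 10208) = 46955 - ((√(58*(53 + 4*58*(-11 + 58))) - 13847) - 10208) = 46955 - ((√(58*(53 + 4*58*47)) - 13847) - 10208) = 46955 - ((√(58*(53 + 10904)) - 13847) - 10208) = 46955 - ((√(58*10957) - 13847) - 10208) = 46955 - ((√635506 - 13847) - 10208) = 46955 - ((-13847 + √635506) - 10208) = 46955 - (-24055 + √635506) = 46955 + (24055 - √635506) = 71010 - √635506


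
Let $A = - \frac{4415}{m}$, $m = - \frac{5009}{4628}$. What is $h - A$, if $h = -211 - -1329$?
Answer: $- \frac{14832558}{5009} \approx -2961.2$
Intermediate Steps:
$m = - \frac{5009}{4628}$ ($m = \left(-5009\right) \frac{1}{4628} = - \frac{5009}{4628} \approx -1.0823$)
$A = \frac{20432620}{5009}$ ($A = - \frac{4415}{- \frac{5009}{4628}} = \left(-4415\right) \left(- \frac{4628}{5009}\right) = \frac{20432620}{5009} \approx 4079.2$)
$h = 1118$ ($h = -211 + 1329 = 1118$)
$h - A = 1118 - \frac{20432620}{5009} = - \frac{14832558}{5009}$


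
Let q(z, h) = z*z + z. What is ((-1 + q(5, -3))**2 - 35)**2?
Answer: 649636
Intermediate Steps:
q(z, h) = z + z**2 (q(z, h) = z**2 + z = z + z**2)
((-1 + q(5, -3))**2 - 35)**2 = ((-1 + 5*(1 + 5))**2 - 35)**2 = ((-1 + 5*6)**2 - 35)**2 = ((-1 + 30)**2 - 35)**2 = (29**2 - 35)**2 = (841 - 35)**2 = 806**2 = 649636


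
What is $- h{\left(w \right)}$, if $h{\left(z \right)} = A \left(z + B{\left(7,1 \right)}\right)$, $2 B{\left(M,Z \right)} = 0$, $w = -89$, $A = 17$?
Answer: $1513$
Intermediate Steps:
$B{\left(M,Z \right)} = 0$ ($B{\left(M,Z \right)} = \frac{1}{2} \cdot 0 = 0$)
$h{\left(z \right)} = 17 z$ ($h{\left(z \right)} = 17 \left(z + 0\right) = 17 z$)
$- h{\left(w \right)} = - 17 \left(-89\right) = \left(-1\right) \left(-1513\right) = 1513$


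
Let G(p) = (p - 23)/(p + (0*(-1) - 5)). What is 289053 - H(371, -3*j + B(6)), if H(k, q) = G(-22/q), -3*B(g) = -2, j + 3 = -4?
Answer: 113018162/391 ≈ 2.8905e+5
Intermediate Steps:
j = -7 (j = -3 - 4 = -7)
B(g) = ⅔ (B(g) = -⅓*(-2) = ⅔)
G(p) = (-23 + p)/(-5 + p) (G(p) = (-23 + p)/(p + (0 - 5)) = (-23 + p)/(p - 5) = (-23 + p)/(-5 + p))
H(k, q) = (-23 - 22/q)/(-5 - 22/q)
289053 - H(371, -3*j + B(6)) = 289053 - (22 + 23*(-3*(-7) + ⅔))/(22 + 5*(-3*(-7) + ⅔)) = 289053 - (22 + 23*(21 + ⅔))/(22 + 5*(21 + ⅔)) = 289053 - (22 + 23*(65/3))/(22 + 5*(65/3)) = 289053 - (22 + 1495/3)/(22 + 325/3) = 289053 - 1561/(391/3*3) = 289053 - 3*1561/(391*3) = 289053 - 1*1561/391 = 289053 - 1561/391 = 113018162/391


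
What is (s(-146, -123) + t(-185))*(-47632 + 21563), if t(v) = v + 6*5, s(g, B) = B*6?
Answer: 23279617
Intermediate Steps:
s(g, B) = 6*B
t(v) = 30 + v (t(v) = v + 30 = 30 + v)
(s(-146, -123) + t(-185))*(-47632 + 21563) = (6*(-123) + (30 - 185))*(-47632 + 21563) = (-738 - 155)*(-26069) = -893*(-26069) = 23279617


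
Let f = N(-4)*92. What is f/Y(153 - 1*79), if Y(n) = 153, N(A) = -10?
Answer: -920/153 ≈ -6.0131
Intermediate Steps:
f = -920 (f = -10*92 = -920)
f/Y(153 - 1*79) = -920/153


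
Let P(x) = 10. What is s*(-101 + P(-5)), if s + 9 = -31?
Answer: 3640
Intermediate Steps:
s = -40 (s = -9 - 31 = -40)
s*(-101 + P(-5)) = -40*(-101 + 10) = -40*(-91) = 3640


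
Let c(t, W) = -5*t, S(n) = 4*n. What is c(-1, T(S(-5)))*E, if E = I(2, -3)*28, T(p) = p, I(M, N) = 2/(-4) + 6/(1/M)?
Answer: 1610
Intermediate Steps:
I(M, N) = -1/2 + 6*M (I(M, N) = 2*(-1/4) + 6*M = -1/2 + 6*M)
E = 322 (E = (-1/2 + 6*2)*28 = (-1/2 + 12)*28 = (23/2)*28 = 322)
c(-1, T(S(-5)))*E = -5*(-1)*322 = 5*322 = 1610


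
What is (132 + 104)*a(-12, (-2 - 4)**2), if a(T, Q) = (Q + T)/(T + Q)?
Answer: 236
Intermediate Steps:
a(T, Q) = 1 (a(T, Q) = (Q + T)/(Q + T) = 1)
(132 + 104)*a(-12, (-2 - 4)**2) = (132 + 104)*1 = 236*1 = 236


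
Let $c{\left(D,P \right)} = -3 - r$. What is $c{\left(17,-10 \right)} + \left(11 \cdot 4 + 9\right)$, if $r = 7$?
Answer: $43$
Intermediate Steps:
$c{\left(D,P \right)} = -10$ ($c{\left(D,P \right)} = -3 - 7 = -10$)
$c{\left(17,-10 \right)} + \left(11 \cdot 4 + 9\right) = -10 + \left(11 \cdot 4 + 9\right) = -10 + \left(44 + 9\right) = -10 + 53 = 43$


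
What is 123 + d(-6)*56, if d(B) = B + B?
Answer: -549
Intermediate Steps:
d(B) = 2*B
123 + d(-6)*56 = 123 + (2*(-6))*56 = 123 - 12*56 = 123 - 672 = -549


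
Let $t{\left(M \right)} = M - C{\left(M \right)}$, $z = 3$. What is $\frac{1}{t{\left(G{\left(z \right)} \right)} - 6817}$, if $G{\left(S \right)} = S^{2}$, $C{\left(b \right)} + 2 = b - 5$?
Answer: $- \frac{1}{6810} \approx -0.00014684$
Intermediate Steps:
$C{\left(b \right)} = -7 + b$ ($C{\left(b \right)} = -2 + \left(b - 5\right) = -2 + \left(-5 + b\right) = -7 + b$)
$t{\left(M \right)} = 7$ ($t{\left(M \right)} = M - \left(-7 + M\right) = 7$)
$\frac{1}{t{\left(G{\left(z \right)} \right)} - 6817} = \frac{1}{7 - 6817} = \frac{1}{-6810} = - \frac{1}{6810}$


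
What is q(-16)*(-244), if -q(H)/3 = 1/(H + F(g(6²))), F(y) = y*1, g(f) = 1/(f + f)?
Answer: -52704/1151 ≈ -45.790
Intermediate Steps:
g(f) = 1/(2*f)
F(y) = y
q(H) = -3/(1/72 + H) (q(H) = -3/(H + 1/(2*(6²))) = -3/(H + (½)/36) = -3/(H + (½)*(1/36)) = -3/(H + 1/72) = -3/(1/72 + H))
q(-16)*(-244) = -216/(1 + 72*(-16))*(-244) = -216/(1 - 1152)*(-244) = -216/(-1151)*(-244) = -216*(-1/1151)*(-244) = (216/1151)*(-244) = -52704/1151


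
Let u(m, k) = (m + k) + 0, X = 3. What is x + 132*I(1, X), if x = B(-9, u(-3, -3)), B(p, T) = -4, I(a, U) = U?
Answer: 392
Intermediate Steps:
u(m, k) = k + m (u(m, k) = (k + m) + 0 = k + m)
x = -4
x + 132*I(1, X) = -4 + 132*3 = -4 + 396 = 392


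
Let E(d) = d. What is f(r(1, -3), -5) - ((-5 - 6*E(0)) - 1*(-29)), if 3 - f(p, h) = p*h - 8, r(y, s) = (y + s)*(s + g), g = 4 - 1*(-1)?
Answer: -33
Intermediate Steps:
g = 5 (g = 4 + 1 = 5)
r(y, s) = (5 + s)*(s + y) (r(y, s) = (y + s)*(s + 5) = (s + y)*(5 + s) = (5 + s)*(s + y))
f(p, h) = 11 - h*p (f(p, h) = 3 - (p*h - 8) = 3 - (h*p - 8) = 3 - (-8 + h*p) = 3 + (8 - h*p) = 11 - h*p)
f(r(1, -3), -5) - ((-5 - 6*E(0)) - 1*(-29)) = (11 - 1*(-5)*((-3)² + 5*(-3) + 5*1 - 3*1)) - ((-5 - 6*0) - 1*(-29)) = (11 - 1*(-5)*(9 - 15 + 5 - 3)) - ((-5 + 0) + 29) = (11 - 1*(-5)*(-4)) - (-5 + 29) = (11 - 20) - 1*24 = -9 - 24 = -33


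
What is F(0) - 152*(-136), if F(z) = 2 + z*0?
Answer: 20674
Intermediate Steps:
F(z) = 2 (F(z) = 2 + 0 = 2)
F(0) - 152*(-136) = 2 - 152*(-136) = 2 + 20672 = 20674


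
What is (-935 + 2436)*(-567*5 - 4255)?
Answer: -10642090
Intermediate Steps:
(-935 + 2436)*(-567*5 - 4255) = 1501*(-2835 - 4255) = 1501*(-7090) = -10642090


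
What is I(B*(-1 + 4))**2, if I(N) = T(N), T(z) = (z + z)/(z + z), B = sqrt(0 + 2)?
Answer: 1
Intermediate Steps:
B = sqrt(2) ≈ 1.4142
T(z) = 1 (T(z) = (2*z)/((2*z)) = (2*z)*(1/(2*z)) = 1)
I(N) = 1
I(B*(-1 + 4))**2 = 1**2 = 1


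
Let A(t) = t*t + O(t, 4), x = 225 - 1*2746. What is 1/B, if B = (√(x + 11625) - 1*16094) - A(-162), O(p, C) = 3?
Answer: -42341/1792751177 - 4*√569/1792751177 ≈ -2.3671e-5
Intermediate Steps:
x = -2521 (x = 225 - 2746 = -2521)
A(t) = 3 + t² (A(t) = t*t + 3 = t² + 3 = 3 + t²)
B = -42341 + 4*√569 (B = (√(-2521 + 11625) - 1*16094) - (3 + (-162)²) = (√9104 - 16094) - (3 + 26244) = (4*√569 - 16094) - 1*26247 = (-16094 + 4*√569) - 26247 = -42341 + 4*√569 ≈ -42246.)
1/B = 1/(-42341 + 4*√569)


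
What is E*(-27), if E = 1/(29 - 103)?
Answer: 27/74 ≈ 0.36486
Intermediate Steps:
E = -1/74 (E = 1/(-74) = -1/74 ≈ -0.013514)
E*(-27) = -1/74*(-27) = 27/74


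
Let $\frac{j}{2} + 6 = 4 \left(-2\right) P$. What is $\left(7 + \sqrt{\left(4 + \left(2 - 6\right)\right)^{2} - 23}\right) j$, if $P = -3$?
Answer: $252 + 36 i \sqrt{23} \approx 252.0 + 172.65 i$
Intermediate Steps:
$j = 36$ ($j = -12 + 2 \cdot 4 \left(-2\right) \left(-3\right) = -12 + 2 \left(\left(-8\right) \left(-3\right)\right) = -12 + 2 \cdot 24 = -12 + 48 = 36$)
$\left(7 + \sqrt{\left(4 + \left(2 - 6\right)\right)^{2} - 23}\right) j = \left(7 + \sqrt{\left(4 + \left(2 - 6\right)\right)^{2} - 23}\right) 36 = \left(7 + \sqrt{\left(4 - 4\right)^{2} - 23}\right) 36 = \left(7 + \sqrt{0^{2} - 23}\right) 36 = \left(7 + \sqrt{0 - 23}\right) 36 = \left(7 + \sqrt{-23}\right) 36 = \left(7 + i \sqrt{23}\right) 36 = 252 + 36 i \sqrt{23}$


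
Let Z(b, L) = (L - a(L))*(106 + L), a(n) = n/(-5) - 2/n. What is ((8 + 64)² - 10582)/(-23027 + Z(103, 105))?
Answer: -566790/374117 ≈ -1.5150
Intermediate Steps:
a(n) = -2/n - n/5 (a(n) = n*(-⅕) - 2/n = -n/5 - 2/n = -2/n - n/5)
Z(b, L) = (106 + L)*(2/L + 6*L/5) (Z(b, L) = (L - (-2/L - L/5))*(106 + L) = (L + (2/L + L/5))*(106 + L) = (2/L + 6*L/5)*(106 + L) = (106 + L)*(2/L + 6*L/5))
((8 + 64)² - 10582)/(-23027 + Z(103, 105)) = ((8 + 64)² - 10582)/(-23027 + (2 + 212/105 + (6/5)*105² + (636/5)*105)) = (72² - 10582)/(-23027 + (2 + 212*(1/105) + (6/5)*11025 + 13356)) = (5184 - 10582)/(-23027 + (2 + 212/105 + 13230 + 13356)) = -5398/(-23027 + 2791952/105) = -5398/374117/105 = -5398*105/374117 = -566790/374117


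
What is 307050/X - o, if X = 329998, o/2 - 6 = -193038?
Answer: 63700327461/164999 ≈ 3.8607e+5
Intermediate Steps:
o = -386064 (o = 12 + 2*(-193038) = 12 - 386076 = -386064)
307050/X - o = 307050/329998 - 1*(-386064) = 307050*(1/329998) + 386064 = 153525/164999 + 386064 = 63700327461/164999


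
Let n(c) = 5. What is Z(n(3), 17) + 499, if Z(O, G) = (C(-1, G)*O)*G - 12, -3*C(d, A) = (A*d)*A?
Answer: 26026/3 ≈ 8675.3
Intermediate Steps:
C(d, A) = -d*A²/3 (C(d, A) = -A*d*A/3 = -d*A²/3)
Z(O, G) = -12 + O*G³/3 (Z(O, G) = ((-⅓*(-1)*G²)*O)*G - 12 = ((G²/3)*O)*G - 12 = (O*G²/3)*G - 12 = O*G³/3 - 12 = -12 + O*G³/3)
Z(n(3), 17) + 499 = (-12 + (⅓)*5*17³) + 499 = (-12 + (⅓)*5*4913) + 499 = (-12 + 24565/3) + 499 = 24529/3 + 499 = 26026/3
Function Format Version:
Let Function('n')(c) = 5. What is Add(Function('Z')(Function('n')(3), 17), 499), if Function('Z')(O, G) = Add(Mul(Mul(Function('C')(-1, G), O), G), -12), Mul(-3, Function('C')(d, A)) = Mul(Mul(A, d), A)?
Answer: Rational(26026, 3) ≈ 8675.3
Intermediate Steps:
Function('C')(d, A) = Mul(Rational(-1, 3), d, Pow(A, 2)) (Function('C')(d, A) = Mul(Rational(-1, 3), Mul(Mul(A, d), A)) = Mul(Rational(-1, 3), Mul(d, Pow(A, 2))) = Mul(Rational(-1, 3), d, Pow(A, 2)))
Function('Z')(O, G) = Add(-12, Mul(Rational(1, 3), O, Pow(G, 3))) (Function('Z')(O, G) = Add(Mul(Mul(Mul(Rational(-1, 3), -1, Pow(G, 2)), O), G), -12) = Add(Mul(Mul(Mul(Rational(1, 3), Pow(G, 2)), O), G), -12) = Add(Mul(Mul(Rational(1, 3), O, Pow(G, 2)), G), -12) = Add(Mul(Rational(1, 3), O, Pow(G, 3)), -12) = Add(-12, Mul(Rational(1, 3), O, Pow(G, 3))))
Add(Function('Z')(Function('n')(3), 17), 499) = Add(Add(-12, Mul(Rational(1, 3), 5, Pow(17, 3))), 499) = Add(Add(-12, Mul(Rational(1, 3), 5, 4913)), 499) = Add(Add(-12, Rational(24565, 3)), 499) = Add(Rational(24529, 3), 499) = Rational(26026, 3)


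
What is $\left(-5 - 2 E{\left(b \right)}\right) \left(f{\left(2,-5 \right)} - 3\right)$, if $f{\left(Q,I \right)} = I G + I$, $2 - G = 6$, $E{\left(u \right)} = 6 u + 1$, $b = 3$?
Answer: $-516$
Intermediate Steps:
$E{\left(u \right)} = 1 + 6 u$
$G = -4$ ($G = 2 - 6 = -4$)
$f{\left(Q,I \right)} = - 3 I$ ($f{\left(Q,I \right)} = I \left(-4\right) + I = - 4 I + I = - 3 I$)
$\left(-5 - 2 E{\left(b \right)}\right) \left(f{\left(2,-5 \right)} - 3\right) = \left(-5 - 2 \left(1 + 6 \cdot 3\right)\right) \left(\left(-3\right) \left(-5\right) - 3\right) = \left(-5 - 2 \left(1 + 18\right)\right) \left(15 - 3\right) = \left(-5 - 38\right) 12 = \left(-43\right) 12 = -516$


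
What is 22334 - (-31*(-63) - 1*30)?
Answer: 20411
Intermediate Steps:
22334 - (-31*(-63) - 1*30) = 22334 - (1953 - 30) = 22334 - 1*1923 = 22334 - 1923 = 20411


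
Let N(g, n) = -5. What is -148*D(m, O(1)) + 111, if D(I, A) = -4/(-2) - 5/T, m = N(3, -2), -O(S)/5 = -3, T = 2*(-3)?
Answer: -925/3 ≈ -308.33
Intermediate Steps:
T = -6
O(S) = 15 (O(S) = -5*(-3) = 15)
m = -5
D(I, A) = 17/6 (D(I, A) = -4/(-2) - 5/(-6) = -4*(-½) - 5*(-⅙) = 2 + ⅚ = 17/6)
-148*D(m, O(1)) + 111 = -148*17/6 + 111 = -1258/3 + 111 = -925/3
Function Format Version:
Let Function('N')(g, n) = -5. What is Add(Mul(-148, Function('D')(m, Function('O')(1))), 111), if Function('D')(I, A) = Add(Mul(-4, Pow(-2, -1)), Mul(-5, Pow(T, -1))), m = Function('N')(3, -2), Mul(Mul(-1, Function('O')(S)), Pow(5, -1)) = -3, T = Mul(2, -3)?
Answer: Rational(-925, 3) ≈ -308.33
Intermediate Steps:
T = -6
Function('O')(S) = 15 (Function('O')(S) = Mul(-5, -3) = 15)
m = -5
Function('D')(I, A) = Rational(17, 6) (Function('D')(I, A) = Add(Mul(-4, Pow(-2, -1)), Mul(-5, Pow(-6, -1))) = Add(Mul(-4, Rational(-1, 2)), Mul(-5, Rational(-1, 6))) = Add(2, Rational(5, 6)) = Rational(17, 6))
Add(Mul(-148, Function('D')(m, Function('O')(1))), 111) = Add(Mul(-148, Rational(17, 6)), 111) = Add(Rational(-1258, 3), 111) = Rational(-925, 3)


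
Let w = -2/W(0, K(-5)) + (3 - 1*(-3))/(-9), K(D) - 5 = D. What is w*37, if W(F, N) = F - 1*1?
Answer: 148/3 ≈ 49.333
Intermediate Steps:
K(D) = 5 + D
W(F, N) = -1 + F (W(F, N) = F - 1 = -1 + F)
w = 4/3 (w = -2/(-1 + 0) + (3 - 1*(-3))/(-9) = -2/(-1) + (3 + 3)*(-1/9) = -2*(-1) + 6*(-1/9) = 2 - 2/3 = 4/3 ≈ 1.3333)
w*37 = (4/3)*37 = 148/3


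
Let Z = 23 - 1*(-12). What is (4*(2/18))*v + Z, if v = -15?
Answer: 85/3 ≈ 28.333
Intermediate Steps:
Z = 35 (Z = 23 + 12 = 35)
(4*(2/18))*v + Z = (4*(2/18))*(-15) + 35 = (4*(2*(1/18)))*(-15) + 35 = (4*(⅑))*(-15) + 35 = (4/9)*(-15) + 35 = -20/3 + 35 = 85/3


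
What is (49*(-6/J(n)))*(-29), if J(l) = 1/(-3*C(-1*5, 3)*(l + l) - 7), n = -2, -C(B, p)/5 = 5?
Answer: -2617482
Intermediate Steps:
C(B, p) = -25 (C(B, p) = -5*5 = -25)
J(l) = 1/(-7 + 150*l) (J(l) = 1/(-(-75)*(l + l) - 7) = 1/(-(-75)*2*l - 7) = 1/(-(-150)*l - 7) = 1/(150*l - 7) = 1/(-7 + 150*l))
(49*(-6/J(n)))*(-29) = (49*(-6/(1/(-7 + 150*(-2)))))*(-29) = (49*(-6/(1/(-7 - 300))))*(-29) = (49*(-6/(1/(-307))))*(-29) = (49*(-6/(-1/307)))*(-29) = (49*(-6*(-307)))*(-29) = (49*1842)*(-29) = 90258*(-29) = -2617482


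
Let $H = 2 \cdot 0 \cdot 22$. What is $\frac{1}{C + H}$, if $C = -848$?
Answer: $- \frac{1}{848} \approx -0.0011792$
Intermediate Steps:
$H = 0$ ($H = 0 \cdot 22 = 0$)
$\frac{1}{C + H} = \frac{1}{-848 + 0} = \frac{1}{-848} = - \frac{1}{848}$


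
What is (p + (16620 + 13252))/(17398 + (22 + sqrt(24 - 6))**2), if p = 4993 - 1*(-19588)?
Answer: 243677175/80093788 - 1796949*sqrt(2)/80093788 ≈ 3.0107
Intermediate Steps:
p = 24581 (p = 4993 + 19588 = 24581)
(p + (16620 + 13252))/(17398 + (22 + sqrt(24 - 6))**2) = (24581 + (16620 + 13252))/(17398 + (22 + sqrt(24 - 6))**2) = (24581 + 29872)/(17398 + (22 + sqrt(18))**2) = 54453/(17398 + (22 + 3*sqrt(2))**2)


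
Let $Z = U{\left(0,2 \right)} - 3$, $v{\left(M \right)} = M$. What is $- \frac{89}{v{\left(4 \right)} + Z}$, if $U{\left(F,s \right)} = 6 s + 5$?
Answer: $- \frac{89}{18} \approx -4.9444$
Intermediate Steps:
$U{\left(F,s \right)} = 5 + 6 s$
$Z = 14$ ($Z = \left(5 + 6 \cdot 2\right) - 3 = \left(5 + 12\right) - 3 = 17 - 3 = 14$)
$- \frac{89}{v{\left(4 \right)} + Z} = - \frac{89}{4 + 14} = - \frac{89}{18}$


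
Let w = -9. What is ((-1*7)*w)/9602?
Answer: 63/9602 ≈ 0.0065611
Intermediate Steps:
((-1*7)*w)/9602 = (-1*7*(-9))/9602 = -7*(-9)*(1/9602) = 63*(1/9602) = 63/9602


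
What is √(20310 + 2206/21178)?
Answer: √2277309445177/10589 ≈ 142.51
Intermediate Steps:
√(20310 + 2206/21178) = √(20310 + 2206*(1/21178)) = √(20310 + 1103/10589) = √(215063693/10589) = √2277309445177/10589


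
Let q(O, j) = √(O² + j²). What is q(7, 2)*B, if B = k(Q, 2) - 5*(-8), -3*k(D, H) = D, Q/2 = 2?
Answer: 116*√53/3 ≈ 281.50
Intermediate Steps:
Q = 4 (Q = 2*2 = 4)
k(D, H) = -D/3
B = 116/3 (B = -⅓*4 - 5*(-8) = -4/3 + 40 = 116/3 ≈ 38.667)
q(7, 2)*B = √(7² + 2²)*(116/3) = √(49 + 4)*(116/3) = √53*(116/3) = 116*√53/3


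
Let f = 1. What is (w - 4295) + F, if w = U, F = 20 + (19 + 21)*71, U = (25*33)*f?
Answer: -610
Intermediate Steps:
U = 825 (U = (25*33)*1 = 825*1 = 825)
F = 2860 (F = 20 + 40*71 = 20 + 2840 = 2860)
w = 825
(w - 4295) + F = (825 - 4295) + 2860 = -3470 + 2860 = -610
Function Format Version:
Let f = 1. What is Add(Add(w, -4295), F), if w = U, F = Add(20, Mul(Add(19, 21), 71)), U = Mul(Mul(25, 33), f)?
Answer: -610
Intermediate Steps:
U = 825 (U = Mul(Mul(25, 33), 1) = Mul(825, 1) = 825)
F = 2860 (F = Add(20, Mul(40, 71)) = Add(20, 2840) = 2860)
w = 825
Add(Add(w, -4295), F) = Add(Add(825, -4295), 2860) = Add(-3470, 2860) = -610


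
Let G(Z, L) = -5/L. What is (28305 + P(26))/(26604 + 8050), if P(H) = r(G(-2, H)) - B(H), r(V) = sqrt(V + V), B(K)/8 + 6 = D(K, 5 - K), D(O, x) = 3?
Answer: 28329/34654 + I*sqrt(65)/450502 ≈ 0.81748 + 1.7896e-5*I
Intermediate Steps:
B(K) = -24 (B(K) = -48 + 8*3 = -48 + 24 = -24)
r(V) = sqrt(2)*sqrt(V) (r(V) = sqrt(2*V) = sqrt(2)*sqrt(V))
P(H) = 24 + sqrt(10)*sqrt(-1/H) (P(H) = sqrt(2)*sqrt(-5/H) - 1*(-24) = sqrt(2)*(sqrt(5)*sqrt(-1/H)) + 24 = sqrt(10)*sqrt(-1/H) + 24 = 24 + sqrt(10)*sqrt(-1/H))
(28305 + P(26))/(26604 + 8050) = (28305 + (24 + sqrt(10)*sqrt(-1/26)))/(26604 + 8050) = (28305 + (24 + sqrt(10)*sqrt(-1*1/26)))/34654 = (28305 + (24 + sqrt(10)*sqrt(-1/26)))*(1/34654) = (28305 + (24 + sqrt(10)*(I*sqrt(26)/26)))*(1/34654) = (28305 + (24 + I*sqrt(65)/13))*(1/34654) = (28329 + I*sqrt(65)/13)*(1/34654) = 28329/34654 + I*sqrt(65)/450502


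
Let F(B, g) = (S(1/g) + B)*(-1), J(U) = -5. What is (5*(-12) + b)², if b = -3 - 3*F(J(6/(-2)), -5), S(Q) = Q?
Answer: 154449/25 ≈ 6178.0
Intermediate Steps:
F(B, g) = -B - 1/g (F(B, g) = (1/g + B)*(-1) = (B + 1/g)*(-1) = -B - 1/g)
b = -93/5 (b = -3 - 3*(-1*(-5) - 1/(-5)) = -3 - 3*(5 - 1*(-⅕)) = -3 - 3*(5 + ⅕) = -3 - 3*26/5 = -3 - 78/5 = -93/5 ≈ -18.600)
(5*(-12) + b)² = (5*(-12) - 93/5)² = (-60 - 93/5)² = (-393/5)² = 154449/25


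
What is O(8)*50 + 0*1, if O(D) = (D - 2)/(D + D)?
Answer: 75/4 ≈ 18.750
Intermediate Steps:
O(D) = (-2 + D)/(2*D) (O(D) = (-2 + D)/((2*D)) = (-2 + D)*(1/(2*D)) = (-2 + D)/(2*D))
O(8)*50 + 0*1 = ((½)*(-2 + 8)/8)*50 + 0*1 = ((½)*(⅛)*6)*50 + 0 = (3/8)*50 + 0 = 75/4 + 0 = 75/4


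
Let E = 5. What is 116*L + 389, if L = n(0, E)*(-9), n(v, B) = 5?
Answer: -4831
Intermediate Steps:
L = -45 (L = 5*(-9) = -45)
116*L + 389 = 116*(-45) + 389 = -5220 + 389 = -4831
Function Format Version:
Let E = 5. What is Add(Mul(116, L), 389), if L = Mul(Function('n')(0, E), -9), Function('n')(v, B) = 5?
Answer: -4831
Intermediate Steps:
L = -45 (L = Mul(5, -9) = -45)
Add(Mul(116, L), 389) = Add(Mul(116, -45), 389) = Add(-5220, 389) = -4831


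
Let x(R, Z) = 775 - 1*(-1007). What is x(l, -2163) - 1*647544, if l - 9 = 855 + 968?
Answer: -645762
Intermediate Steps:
l = 1832 (l = 9 + (855 + 968) = 9 + 1823 = 1832)
x(R, Z) = 1782 (x(R, Z) = 775 + 1007 = 1782)
x(l, -2163) - 1*647544 = 1782 - 1*647544 = 1782 - 647544 = -645762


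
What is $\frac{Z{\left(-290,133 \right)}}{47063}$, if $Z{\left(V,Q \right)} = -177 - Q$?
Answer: $- \frac{310}{47063} \approx -0.0065869$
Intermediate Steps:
$\frac{Z{\left(-290,133 \right)}}{47063} = \frac{-177 - 133}{47063} = \left(-177 - 133\right) \frac{1}{47063} = \left(-310\right) \frac{1}{47063} = - \frac{310}{47063}$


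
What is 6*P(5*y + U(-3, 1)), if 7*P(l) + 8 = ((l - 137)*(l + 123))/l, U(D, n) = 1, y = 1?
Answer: -2421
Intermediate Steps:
P(l) = -8/7 + (-137 + l)*(123 + l)/(7*l) (P(l) = -8/7 + (((l - 137)*(l + 123))/l)/7 = -8/7 + (((-137 + l)*(123 + l))/l)/7 = -8/7 + ((-137 + l)*(123 + l)/l)/7 = -8/7 + (-137 + l)*(123 + l)/(7*l))
6*P(5*y + U(-3, 1)) = 6*((-16851 + (5*1 + 1)*(-22 + (5*1 + 1)))/(7*(5*1 + 1))) = 6*((-16851 + (5 + 1)*(-22 + (5 + 1)))/(7*(5 + 1))) = 6*((1/7)*(-16851 + 6*(-22 + 6))/6) = 6*((1/7)*(1/6)*(-16851 + 6*(-16))) = 6*((1/7)*(1/6)*(-16851 - 96)) = 6*((1/7)*(1/6)*(-16947)) = 6*(-807/2) = -2421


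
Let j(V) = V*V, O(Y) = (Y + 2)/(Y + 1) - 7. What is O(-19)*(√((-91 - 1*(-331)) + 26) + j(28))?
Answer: -42728/9 - 109*√266/18 ≈ -4846.3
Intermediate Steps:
O(Y) = -7 + (2 + Y)/(1 + Y) (O(Y) = (2 + Y)/(1 + Y) - 7 = -7 + (2 + Y)/(1 + Y))
j(V) = V²
O(-19)*(√((-91 - 1*(-331)) + 26) + j(28)) = ((-5 - 6*(-19))/(1 - 19))*(√((-91 - 1*(-331)) + 26) + 28²) = ((-5 + 114)/(-18))*(√((-91 + 331) + 26) + 784) = (-1/18*109)*(√(240 + 26) + 784) = -109*(√266 + 784)/18 = -109*(784 + √266)/18 = -42728/9 - 109*√266/18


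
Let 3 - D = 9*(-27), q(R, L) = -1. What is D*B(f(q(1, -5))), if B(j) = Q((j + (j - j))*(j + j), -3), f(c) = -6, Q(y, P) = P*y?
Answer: -53136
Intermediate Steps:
D = 246 (D = 3 - 9*(-27) = 3 - 1*(-243) = 3 + 243 = 246)
B(j) = -6*j² (B(j) = -3*(j + (j - j))*(j + j) = -3*(j + 0)*2*j = -3*j*2*j = -6*j²)
D*B(f(q(1, -5))) = 246*(-6*(-6)²) = 246*(-6*36) = 246*(-216) = -53136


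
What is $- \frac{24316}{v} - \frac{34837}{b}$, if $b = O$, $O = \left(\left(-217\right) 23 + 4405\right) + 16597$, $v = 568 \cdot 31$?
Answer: $- \frac{250683343}{70480422} \approx -3.5568$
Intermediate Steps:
$v = 17608$
$O = 16011$ ($O = \left(-4991 + 4405\right) + 16597 = -586 + 16597 = 16011$)
$b = 16011$
$- \frac{24316}{v} - \frac{34837}{b} = - \frac{24316}{17608} - \frac{34837}{16011} = \left(-24316\right) \frac{1}{17608} - \frac{34837}{16011} = - \frac{6079}{4402} - \frac{34837}{16011} = - \frac{250683343}{70480422}$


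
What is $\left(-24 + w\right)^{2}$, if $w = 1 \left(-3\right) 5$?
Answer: $1521$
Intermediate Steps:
$w = -15$ ($w = \left(-3\right) 5 = -15$)
$\left(-24 + w\right)^{2} = \left(-24 - 15\right)^{2} = \left(-39\right)^{2} = 1521$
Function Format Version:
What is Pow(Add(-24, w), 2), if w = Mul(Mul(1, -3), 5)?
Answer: 1521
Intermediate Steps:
w = -15 (w = Mul(-3, 5) = -15)
Pow(Add(-24, w), 2) = Pow(Add(-24, -15), 2) = Pow(-39, 2) = 1521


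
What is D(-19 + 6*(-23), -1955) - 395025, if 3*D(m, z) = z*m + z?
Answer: -293365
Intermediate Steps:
D(m, z) = z/3 + m*z/3 (D(m, z) = (z*m + z)/3 = (m*z + z)/3 = (z + m*z)/3 = z/3 + m*z/3)
D(-19 + 6*(-23), -1955) - 395025 = (⅓)*(-1955)*(1 + (-19 + 6*(-23))) - 395025 = (⅓)*(-1955)*(1 + (-19 - 138)) - 395025 = (⅓)*(-1955)*(1 - 157) - 395025 = (⅓)*(-1955)*(-156) - 395025 = 101660 - 395025 = -293365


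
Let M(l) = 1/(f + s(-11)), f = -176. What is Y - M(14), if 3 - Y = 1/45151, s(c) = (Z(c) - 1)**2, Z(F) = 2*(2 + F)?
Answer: 25013469/8352935 ≈ 2.9946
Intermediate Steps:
Z(F) = 4 + 2*F
s(c) = (3 + 2*c)**2 (s(c) = ((4 + 2*c) - 1)**2 = (3 + 2*c)**2)
M(l) = 1/185 (M(l) = 1/(-176 + (3 + 2*(-11))**2) = 1/(-176 + (3 - 22)**2) = 1/(-176 + (-19)**2) = 1/(-176 + 361) = 1/185)
Y = 135452/45151 (Y = 3 - 1/45151 = 135452/45151 ≈ 3.0000)
Y - M(14) = 135452/45151 - 1*1/185 = 135452/45151 - 1/185 = 25013469/8352935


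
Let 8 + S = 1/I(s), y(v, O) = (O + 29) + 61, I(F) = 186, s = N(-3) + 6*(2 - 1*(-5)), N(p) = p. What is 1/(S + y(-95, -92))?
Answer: -186/1859 ≈ -0.10005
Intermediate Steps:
s = 39 (s = -3 + 6*(2 - 1*(-5)) = -3 + 6*(2 + 5) = -3 + 6*7 = -3 + 42 = 39)
y(v, O) = 90 + O (y(v, O) = (29 + O) + 61 = 90 + O)
S = -1487/186 (S = -8 + 1/186 = -1487/186 ≈ -7.9946)
1/(S + y(-95, -92)) = 1/(-1487/186 + (90 - 92)) = 1/(-1487/186 - 2) = 1/(-1859/186) = -186/1859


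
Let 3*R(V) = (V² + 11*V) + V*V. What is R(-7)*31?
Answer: 217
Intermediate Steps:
R(V) = 2*V²/3 + 11*V/3 (R(V) = ((V² + 11*V) + V*V)/3 = ((V² + 11*V) + V²)/3 = (2*V² + 11*V)/3 = 2*V²/3 + 11*V/3)
R(-7)*31 = ((⅓)*(-7)*(11 + 2*(-7)))*31 = ((⅓)*(-7)*(11 - 14))*31 = ((⅓)*(-7)*(-3))*31 = 7*31 = 217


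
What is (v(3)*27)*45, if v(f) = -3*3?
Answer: -10935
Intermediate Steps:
v(f) = -9
(v(3)*27)*45 = -9*27*45 = -243*45 = -10935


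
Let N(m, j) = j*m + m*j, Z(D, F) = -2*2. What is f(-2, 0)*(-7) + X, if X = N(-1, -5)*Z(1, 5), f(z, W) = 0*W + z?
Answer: -26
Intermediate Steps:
Z(D, F) = -4
N(m, j) = 2*j*m (N(m, j) = j*m + j*m = 2*j*m)
f(z, W) = z (f(z, W) = 0 + z = z)
X = -40 (X = (2*(-5)*(-1))*(-4) = 10*(-4) = -40)
f(-2, 0)*(-7) + X = -2*(-7) - 40 = 14 - 40 = -26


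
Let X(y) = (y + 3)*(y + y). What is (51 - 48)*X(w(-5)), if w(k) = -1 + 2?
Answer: 24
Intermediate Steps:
w(k) = 1
X(y) = 2*y*(3 + y) (X(y) = (3 + y)*(2*y) = 2*y*(3 + y))
(51 - 48)*X(w(-5)) = (51 - 48)*(2*1*(3 + 1)) = 3*(2*1*4) = 3*8 = 24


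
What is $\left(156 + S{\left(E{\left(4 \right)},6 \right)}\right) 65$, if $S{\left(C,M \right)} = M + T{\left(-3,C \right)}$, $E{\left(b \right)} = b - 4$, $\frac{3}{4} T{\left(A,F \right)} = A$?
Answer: $10270$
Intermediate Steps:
$T{\left(A,F \right)} = \frac{4 A}{3}$
$E{\left(b \right)} = -4 + b$
$S{\left(C,M \right)} = -4 + M$ ($S{\left(C,M \right)} = M + \frac{4}{3} \left(-3\right) = M - 4 = -4 + M$)
$\left(156 + S{\left(E{\left(4 \right)},6 \right)}\right) 65 = \left(156 + \left(-4 + 6\right)\right) 65 = \left(156 + 2\right) 65 = 158 \cdot 65 = 10270$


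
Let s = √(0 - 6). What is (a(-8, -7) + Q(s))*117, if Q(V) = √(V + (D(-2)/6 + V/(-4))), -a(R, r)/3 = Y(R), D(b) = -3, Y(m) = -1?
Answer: 351 + 117*√(-2 + 3*I*√6)/2 ≈ 449.03 + 128.27*I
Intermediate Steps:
a(R, r) = 3 (a(R, r) = -3*(-1) = 3)
s = I*√6 (s = √(-6) = I*√6 ≈ 2.4495*I)
Q(V) = √(-½ + 3*V/4) (Q(V) = √(V + (-3/6 + V/(-4))) = √(V + (-3*⅙ + V*(-¼))) = √(V + (-½ - V/4)) = √(-½ + 3*V/4))
(a(-8, -7) + Q(s))*117 = (3 + √(-2 + 3*(I*√6))/2)*117 = (3 + √(-2 + 3*I*√6)/2)*117 = 351 + 117*√(-2 + 3*I*√6)/2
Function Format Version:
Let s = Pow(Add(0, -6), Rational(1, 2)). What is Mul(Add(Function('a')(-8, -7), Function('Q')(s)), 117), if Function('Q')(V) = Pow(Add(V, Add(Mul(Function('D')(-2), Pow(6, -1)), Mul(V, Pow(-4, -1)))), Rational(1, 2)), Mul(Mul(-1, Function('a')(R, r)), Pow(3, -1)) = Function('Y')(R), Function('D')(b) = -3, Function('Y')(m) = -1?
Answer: Add(351, Mul(Rational(117, 2), Pow(Add(-2, Mul(3, I, Pow(6, Rational(1, 2)))), Rational(1, 2)))) ≈ Add(449.03, Mul(128.27, I))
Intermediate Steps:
Function('a')(R, r) = 3 (Function('a')(R, r) = Mul(-3, -1) = 3)
s = Mul(I, Pow(6, Rational(1, 2))) (s = Pow(-6, Rational(1, 2)) = Mul(I, Pow(6, Rational(1, 2))) ≈ Mul(2.4495, I))
Function('Q')(V) = Pow(Add(Rational(-1, 2), Mul(Rational(3, 4), V)), Rational(1, 2)) (Function('Q')(V) = Pow(Add(V, Add(Mul(-3, Pow(6, -1)), Mul(V, Pow(-4, -1)))), Rational(1, 2)) = Pow(Add(V, Add(Mul(-3, Rational(1, 6)), Mul(V, Rational(-1, 4)))), Rational(1, 2)) = Pow(Add(V, Add(Rational(-1, 2), Mul(Rational(-1, 4), V))), Rational(1, 2)) = Pow(Add(Rational(-1, 2), Mul(Rational(3, 4), V)), Rational(1, 2)))
Mul(Add(Function('a')(-8, -7), Function('Q')(s)), 117) = Mul(Add(3, Mul(Rational(1, 2), Pow(Add(-2, Mul(3, Mul(I, Pow(6, Rational(1, 2))))), Rational(1, 2)))), 117) = Mul(Add(3, Mul(Rational(1, 2), Pow(Add(-2, Mul(3, I, Pow(6, Rational(1, 2)))), Rational(1, 2)))), 117) = Add(351, Mul(Rational(117, 2), Pow(Add(-2, Mul(3, I, Pow(6, Rational(1, 2)))), Rational(1, 2))))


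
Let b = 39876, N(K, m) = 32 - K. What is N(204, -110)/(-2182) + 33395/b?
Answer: 39863281/43504716 ≈ 0.91630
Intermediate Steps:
N(204, -110)/(-2182) + 33395/b = (32 - 1*204)/(-2182) + 33395/39876 = (32 - 204)*(-1/2182) + 33395*(1/39876) = -172*(-1/2182) + 33395/39876 = 86/1091 + 33395/39876 = 39863281/43504716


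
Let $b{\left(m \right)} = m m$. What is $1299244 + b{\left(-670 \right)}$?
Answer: $1748144$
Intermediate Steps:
$b{\left(m \right)} = m^{2}$
$1299244 + b{\left(-670 \right)} = 1299244 + \left(-670\right)^{2} = 1299244 + 448900 = 1748144$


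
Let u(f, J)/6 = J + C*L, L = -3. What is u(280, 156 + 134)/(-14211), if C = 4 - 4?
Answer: -580/4737 ≈ -0.12244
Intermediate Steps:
C = 0
u(f, J) = 6*J (u(f, J) = 6*(J + 0*(-3)) = 6*(J + 0) = 6*J)
u(280, 156 + 134)/(-14211) = (6*(156 + 134))/(-14211) = (6*290)*(-1/14211) = 1740*(-1/14211) = -580/4737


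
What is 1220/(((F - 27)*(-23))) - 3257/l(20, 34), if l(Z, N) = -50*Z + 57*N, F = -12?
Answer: -1777169/841386 ≈ -2.1122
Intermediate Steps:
1220/(((F - 27)*(-23))) - 3257/l(20, 34) = 1220/(((-12 - 27)*(-23))) - 3257/(-50*20 + 57*34) = 1220/((-39*(-23))) - 3257/(-1000 + 1938) = 1220/897 - 3257/938 = -1777169/841386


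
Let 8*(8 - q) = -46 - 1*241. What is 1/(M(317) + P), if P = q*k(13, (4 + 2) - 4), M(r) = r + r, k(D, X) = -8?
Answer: 1/283 ≈ 0.0035336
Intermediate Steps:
q = 351/8 (q = 8 - (-46 - 1*241)/8 = 8 - (-46 - 241)/8 = 8 - ⅛*(-287) = 8 + 287/8 = 351/8 ≈ 43.875)
M(r) = 2*r
P = -351 (P = (351/8)*(-8) = -351)
1/(M(317) + P) = 1/(2*317 - 351) = 1/(634 - 351) = 1/283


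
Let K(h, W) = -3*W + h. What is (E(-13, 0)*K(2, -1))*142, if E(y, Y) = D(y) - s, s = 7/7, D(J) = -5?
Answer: -4260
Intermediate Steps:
s = 1 (s = 7*(⅐) = 1)
K(h, W) = h - 3*W
E(y, Y) = -6 (E(y, Y) = -5 - 1*1 = -5 - 1 = -6)
(E(-13, 0)*K(2, -1))*142 = -6*(2 - 3*(-1))*142 = -6*(2 + 3)*142 = -6*5*142 = -30*142 = -4260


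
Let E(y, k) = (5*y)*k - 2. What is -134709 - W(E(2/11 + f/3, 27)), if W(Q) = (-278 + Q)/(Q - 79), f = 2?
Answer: -49705801/369 ≈ -1.3470e+5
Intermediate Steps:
E(y, k) = -2 + 5*k*y (E(y, k) = 5*k*y - 2 = -2 + 5*k*y)
W(Q) = (-278 + Q)/(-79 + Q)
-134709 - W(E(2/11 + f/3, 27)) = -134709 - (-278 + (-2 + 5*27*(2/11 + 2/3)))/(-79 + (-2 + 5*27*(2/11 + 2/3))) = -134709 - (-278 + (-2 + 5*27*(2*(1/11) + 2*(⅓))))/(-79 + (-2 + 5*27*(2*(1/11) + 2*(⅓)))) = -134709 - (-278 + (-2 + 5*27*(2/11 + ⅔)))/(-79 + (-2 + 5*27*(2/11 + ⅔))) = -134709 - (-278 + (-2 + 5*27*(28/33)))/(-79 + (-2 + 5*27*(28/33))) = -134709 - (-278 + (-2 + 1260/11))/(-79 + (-2 + 1260/11)) = -134709 - (-278 + 1238/11)/(-79 + 1238/11) = -134709 - (-1820)/(369/11*11) = -134709 - 11*(-1820)/(369*11) = -134709 - 1*(-1820/369) = -134709 + 1820/369 = -49705801/369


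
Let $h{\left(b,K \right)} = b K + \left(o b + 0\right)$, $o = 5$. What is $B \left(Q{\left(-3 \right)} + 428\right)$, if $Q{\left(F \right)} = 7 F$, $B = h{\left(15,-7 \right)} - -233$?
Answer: $82621$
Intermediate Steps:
$h{\left(b,K \right)} = 5 b + K b$ ($h{\left(b,K \right)} = b K + \left(5 b + 0\right) = K b + 5 b = 5 b + K b$)
$B = 203$ ($B = 15 \left(5 - 7\right) - -233 = 15 \left(-2\right) + 233 = -30 + 233 = 203$)
$B \left(Q{\left(-3 \right)} + 428\right) = 203 \left(7 \left(-3\right) + 428\right) = 203 \left(-21 + 428\right) = 203 \cdot 407 = 82621$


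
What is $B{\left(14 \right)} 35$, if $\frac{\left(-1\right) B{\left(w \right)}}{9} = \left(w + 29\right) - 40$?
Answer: $-945$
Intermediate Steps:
$B{\left(w \right)} = 99 - 9 w$ ($B{\left(w \right)} = - 9 \left(\left(w + 29\right) - 40\right) = - 9 \left(\left(29 + w\right) - 40\right) = - 9 \left(-11 + w\right) = 99 - 9 w$)
$B{\left(14 \right)} 35 = \left(99 - 126\right) 35 = \left(-27\right) 35 = -945$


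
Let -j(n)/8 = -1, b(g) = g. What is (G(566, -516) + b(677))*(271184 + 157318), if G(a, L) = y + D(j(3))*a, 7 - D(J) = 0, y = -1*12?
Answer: 1982678754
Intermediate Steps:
j(n) = 8 (j(n) = -8*(-1) = 8)
y = -12
D(J) = 7 (D(J) = 7 - 1*0 = 7 + 0 = 7)
G(a, L) = -12 + 7*a
(G(566, -516) + b(677))*(271184 + 157318) = ((-12 + 7*566) + 677)*(271184 + 157318) = ((-12 + 3962) + 677)*428502 = (3950 + 677)*428502 = 4627*428502 = 1982678754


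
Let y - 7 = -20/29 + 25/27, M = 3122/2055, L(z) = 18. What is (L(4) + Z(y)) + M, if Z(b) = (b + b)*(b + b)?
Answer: 96161152096/419965965 ≈ 228.97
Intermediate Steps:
M = 3122/2055 (M = 3122*(1/2055) = 3122/2055 ≈ 1.5192)
y = 5666/783 (y = 7 + (-20/29 + 25/27) = 7 + 185/783 = 5666/783 ≈ 7.2363)
Z(b) = 4*b**2 (Z(b) = (2*b)*(2*b) = 4*b**2)
(L(4) + Z(y)) + M = (18 + 4*(5666/783)**2) + 3122/2055 = (18 + 4*(32103556/613089)) + 3122/2055 = (18 + 128414224/613089) + 3122/2055 = 139449826/613089 + 3122/2055 = 96161152096/419965965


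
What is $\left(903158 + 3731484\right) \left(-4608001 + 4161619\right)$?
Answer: $-2068820765244$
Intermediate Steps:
$\left(903158 + 3731484\right) \left(-4608001 + 4161619\right) = 4634642 \left(-446382\right) = -2068820765244$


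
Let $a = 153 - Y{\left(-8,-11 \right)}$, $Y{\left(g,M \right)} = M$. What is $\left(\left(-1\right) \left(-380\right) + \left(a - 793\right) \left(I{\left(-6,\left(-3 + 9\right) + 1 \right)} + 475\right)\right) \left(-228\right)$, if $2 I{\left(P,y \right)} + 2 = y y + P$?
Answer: $70974006$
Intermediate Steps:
$I{\left(P,y \right)} = -1 + \frac{P}{2} + \frac{y^{2}}{2}$ ($I{\left(P,y \right)} = -1 + \frac{y y + P}{2} = -1 + \frac{y^{2} + P}{2} = -1 + \frac{P + y^{2}}{2} = -1 + \left(\frac{P}{2} + \frac{y^{2}}{2}\right) = -1 + \frac{P}{2} + \frac{y^{2}}{2}$)
$a = 164$ ($a = 153 - -11 = 153 + 11 = 164$)
$\left(\left(-1\right) \left(-380\right) + \left(a - 793\right) \left(I{\left(-6,\left(-3 + 9\right) + 1 \right)} + 475\right)\right) \left(-228\right) = \left(\left(-1\right) \left(-380\right) + \left(164 - 793\right) \left(\left(-1 + \frac{1}{2} \left(-6\right) + \frac{\left(\left(-3 + 9\right) + 1\right)^{2}}{2}\right) + 475\right)\right) \left(-228\right) = \left(380 - 629 \left(\left(-1 - 3 + \frac{\left(6 + 1\right)^{2}}{2}\right) + 475\right)\right) \left(-228\right) = \left(380 - 629 \left(\left(-1 - 3 + \frac{7^{2}}{2}\right) + 475\right)\right) \left(-228\right) = \left(380 - 629 \left(\left(-1 - 3 + \frac{1}{2} \cdot 49\right) + 475\right)\right) \left(-228\right) = \left(380 - 629 \left(\left(-1 - 3 + \frac{49}{2}\right) + 475\right)\right) \left(-228\right) = \left(380 - 629 \left(\frac{41}{2} + 475\right)\right) \left(-228\right) = \left(380 - \frac{623339}{2}\right) \left(-228\right) = \left(- \frac{622579}{2}\right) \left(-228\right) = 70974006$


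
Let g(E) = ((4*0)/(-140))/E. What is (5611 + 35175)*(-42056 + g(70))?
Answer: -1715296016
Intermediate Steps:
g(E) = 0 (g(E) = (0*(-1/140))/E = 0/E = 0)
(5611 + 35175)*(-42056 + g(70)) = (5611 + 35175)*(-42056 + 0) = 40786*(-42056) = -1715296016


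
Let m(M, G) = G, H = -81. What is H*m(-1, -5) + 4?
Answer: 409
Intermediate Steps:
H*m(-1, -5) + 4 = -81*(-5) + 4 = 405 + 4 = 409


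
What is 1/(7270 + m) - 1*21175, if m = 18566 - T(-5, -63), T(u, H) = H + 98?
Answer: -546336174/25801 ≈ -21175.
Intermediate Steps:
T(u, H) = 98 + H
m = 18531 (m = 18566 - (98 - 63) = 18566 - 1*35 = 18566 - 35 = 18531)
1/(7270 + m) - 1*21175 = 1/(7270 + 18531) - 1*21175 = 1/25801 - 21175 = -546336174/25801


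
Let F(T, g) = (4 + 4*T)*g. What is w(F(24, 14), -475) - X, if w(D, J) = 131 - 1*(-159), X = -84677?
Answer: 84967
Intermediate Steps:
F(T, g) = g*(4 + 4*T)
w(D, J) = 290 (w(D, J) = 131 + 159 = 290)
w(F(24, 14), -475) - X = 290 - 1*(-84677) = 290 + 84677 = 84967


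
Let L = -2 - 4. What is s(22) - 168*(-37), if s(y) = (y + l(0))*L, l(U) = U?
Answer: 6084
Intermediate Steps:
L = -6
s(y) = -6*y (s(y) = (y + 0)*(-6) = y*(-6) = -6*y)
s(22) - 168*(-37) = -6*22 - 168*(-37) = -132 + 6216 = 6084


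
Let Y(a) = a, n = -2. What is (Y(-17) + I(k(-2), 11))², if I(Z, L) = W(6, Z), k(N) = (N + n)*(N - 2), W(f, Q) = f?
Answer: 121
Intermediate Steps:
k(N) = (-2 + N)² (k(N) = (N - 2)*(N - 2) = (-2 + N)*(-2 + N) = (-2 + N)²)
I(Z, L) = 6
(Y(-17) + I(k(-2), 11))² = (-17 + 6)² = (-11)² = 121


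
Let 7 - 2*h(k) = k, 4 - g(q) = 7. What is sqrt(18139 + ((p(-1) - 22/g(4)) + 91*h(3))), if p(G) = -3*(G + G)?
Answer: sqrt(165009)/3 ≈ 135.40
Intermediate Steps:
g(q) = -3 (g(q) = 4 - 1*7 = 4 - 7 = -3)
p(G) = -6*G (p(G) = -3*2*G = -6*G)
h(k) = 7/2 - k/2
sqrt(18139 + ((p(-1) - 22/g(4)) + 91*h(3))) = sqrt(18139 + ((-6*(-1) - 22/(-3)) + 91*(7/2 - 1/2*3))) = sqrt(18139 + ((6 - 22*(-1/3)) + 91*(7/2 - 3/2))) = sqrt(18139 + ((6 + 22/3) + 91*2)) = sqrt(18139 + (40/3 + 182)) = sqrt(18139 + 586/3) = sqrt(55003/3) = sqrt(165009)/3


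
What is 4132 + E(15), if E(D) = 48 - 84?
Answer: 4096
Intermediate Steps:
E(D) = -36
4132 + E(15) = 4132 - 36 = 4096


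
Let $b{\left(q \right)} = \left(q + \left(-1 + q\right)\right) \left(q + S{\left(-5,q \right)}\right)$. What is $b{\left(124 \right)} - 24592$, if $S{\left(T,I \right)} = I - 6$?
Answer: $35182$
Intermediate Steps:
$S{\left(T,I \right)} = -6 + I$ ($S{\left(T,I \right)} = I - 6 = -6 + I$)
$b{\left(q \right)} = \left(-1 + 2 q\right) \left(-6 + 2 q\right)$ ($b{\left(q \right)} = \left(q + \left(-1 + q\right)\right) \left(q + \left(-6 + q\right)\right) = \left(-1 + 2 q\right) \left(-6 + 2 q\right)$)
$b{\left(124 \right)} - 24592 = \left(6 - 1736 + 4 \cdot 124^{2}\right) - 24592 = \left(6 - 1736 + 4 \cdot 15376\right) - 24592 = \left(6 - 1736 + 61504\right) - 24592 = 59774 - 24592 = 35182$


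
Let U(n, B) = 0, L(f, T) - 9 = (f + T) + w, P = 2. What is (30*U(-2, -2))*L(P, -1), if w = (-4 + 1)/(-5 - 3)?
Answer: 0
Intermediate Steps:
w = 3/8 (w = -3/(-8) = -3*(-1/8) = 3/8 ≈ 0.37500)
L(f, T) = 75/8 + T + f (L(f, T) = 9 + ((f + T) + 3/8) = 9 + ((T + f) + 3/8) = 9 + (3/8 + T + f) = 75/8 + T + f)
(30*U(-2, -2))*L(P, -1) = (30*0)*(75/8 - 1 + 2) = 0*(83/8) = 0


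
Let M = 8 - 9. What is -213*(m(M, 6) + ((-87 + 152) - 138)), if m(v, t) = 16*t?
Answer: -4899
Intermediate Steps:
M = -1
-213*(m(M, 6) + ((-87 + 152) - 138)) = -213*(16*6 + ((-87 + 152) - 138)) = -213*(96 + (65 - 138)) = -213*(96 - 73) = -213*23 = -4899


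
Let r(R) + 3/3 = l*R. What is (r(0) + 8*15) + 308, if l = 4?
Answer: 427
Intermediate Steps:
r(R) = -1 + 4*R
(r(0) + 8*15) + 308 = ((-1 + 4*0) + 8*15) + 308 = ((-1 + 0) + 120) + 308 = (-1 + 120) + 308 = 119 + 308 = 427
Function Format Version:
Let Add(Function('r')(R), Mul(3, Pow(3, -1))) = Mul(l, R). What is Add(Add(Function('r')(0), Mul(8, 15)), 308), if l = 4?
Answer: 427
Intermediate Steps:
Function('r')(R) = Add(-1, Mul(4, R))
Add(Add(Function('r')(0), Mul(8, 15)), 308) = Add(Add(Add(-1, Mul(4, 0)), Mul(8, 15)), 308) = Add(Add(Add(-1, 0), 120), 308) = Add(Add(-1, 120), 308) = Add(119, 308) = 427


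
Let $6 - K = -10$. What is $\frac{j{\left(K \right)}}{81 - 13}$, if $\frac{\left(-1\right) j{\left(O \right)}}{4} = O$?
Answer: $- \frac{16}{17} \approx -0.94118$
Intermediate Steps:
$K = 16$ ($K = 6 - -10 = 6 + 10 = 16$)
$j{\left(O \right)} = - 4 O$
$\frac{j{\left(K \right)}}{81 - 13} = \frac{\left(-4\right) 16}{81 - 13} = - \frac{64}{68} = \left(-64\right) \frac{1}{68} = - \frac{16}{17}$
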